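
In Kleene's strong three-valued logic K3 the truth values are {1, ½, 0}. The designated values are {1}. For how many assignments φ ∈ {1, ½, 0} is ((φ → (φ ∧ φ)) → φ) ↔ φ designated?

φ=1: 1 ✓
φ=½: ½ ·
φ=0: 1 ✓

2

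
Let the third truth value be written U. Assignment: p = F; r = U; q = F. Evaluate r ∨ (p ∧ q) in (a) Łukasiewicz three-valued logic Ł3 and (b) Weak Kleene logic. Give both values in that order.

U; U

In Łukasiewicz three-valued logic Ł3: p ∧ q = F ∧ F = F
r ∨ (p ∧ q) = U ∨ F = U
In Weak Kleene logic: p ∧ q = F ∧ F = F
r ∨ (p ∧ q) = U ∨ F = U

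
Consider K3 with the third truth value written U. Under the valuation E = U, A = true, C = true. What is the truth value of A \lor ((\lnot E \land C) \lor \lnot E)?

\lnot E = \lnot U = U
\lnot E \land C = U \land true = U
\lnot E = \lnot U = U
(\lnot E \land C) \lor \lnot E = U \lor U = U
A \lor ((\lnot E \land C) \lor \lnot E) = true \lor U = true

true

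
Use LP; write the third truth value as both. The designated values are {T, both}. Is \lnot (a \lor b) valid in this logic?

No

Countermodel: a=T, b=T gives F, which is not designated.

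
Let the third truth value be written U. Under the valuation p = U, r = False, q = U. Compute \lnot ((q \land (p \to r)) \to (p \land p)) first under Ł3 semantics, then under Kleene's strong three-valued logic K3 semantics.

In Ł3: p \to r = U \to False = U  [min(1, 1−½+0)]
q \land (p \to r) = U \land U = U
p \land p = U \land U = U
(q \land (p \to r)) \to (p \land p) = U \to U = True
\lnot ((q \land (p \to r)) \to (p \land p)) = \lnot True = False
In Kleene's strong three-valued logic K3: p \to r = U \to False = U
q \land (p \to r) = U \land U = U
p \land p = U \land U = U
(q \land (p \to r)) \to (p \land p) = U \to U = U
\lnot ((q \land (p \to r)) \to (p \land p)) = \lnot U = U
They differ because Ł3 and Kleene's strong three-valued logic K3 treat U differently under implication.

False; U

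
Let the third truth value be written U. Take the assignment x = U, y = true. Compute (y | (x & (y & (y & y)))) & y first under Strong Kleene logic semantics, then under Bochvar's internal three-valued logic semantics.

In Strong Kleene logic: y & y = true & true = true
y & (y & y) = true & true = true
x & (y & (y & y)) = U & true = U
y | (x & (y & (y & y))) = true | U = true
(y | (x & (y & (y & y)))) & y = true & true = true
In Bochvar's internal three-valued logic: y & y = true & true = true
y & (y & y) = true & true = true
x & (y & (y & y)) = U & true = U
y | (x & (y & (y & y))) = true | U = U
(y | (x & (y & (y & y)))) & y = U & true = U
They differ because Strong Kleene logic and Bochvar's internal three-valued logic treat U differently under the binary connectives.

true; U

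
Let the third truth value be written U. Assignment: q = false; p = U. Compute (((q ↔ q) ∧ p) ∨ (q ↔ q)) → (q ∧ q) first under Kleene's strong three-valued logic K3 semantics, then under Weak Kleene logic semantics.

In Kleene's strong three-valued logic K3: q ↔ q = false ↔ false = true
(q ↔ q) ∧ p = true ∧ U = U
q ↔ q = false ↔ false = true
((q ↔ q) ∧ p) ∨ (q ↔ q) = U ∨ true = true
q ∧ q = false ∧ false = false
(((q ↔ q) ∧ p) ∨ (q ↔ q)) → (q ∧ q) = true → false = false
In Weak Kleene logic: q ↔ q = false ↔ false = true
(q ↔ q) ∧ p = true ∧ U = U
q ↔ q = false ↔ false = true
((q ↔ q) ∧ p) ∨ (q ↔ q) = U ∨ true = U
q ∧ q = false ∧ false = false
(((q ↔ q) ∧ p) ∨ (q ↔ q)) → (q ∧ q) = U → false = U
They differ because Kleene's strong three-valued logic K3 and Weak Kleene logic treat U differently under the binary connectives.

false; U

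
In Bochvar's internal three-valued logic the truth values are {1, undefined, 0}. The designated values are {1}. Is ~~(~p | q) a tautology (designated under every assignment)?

No

Countermodel: p=1, q=undefined gives undefined, which is not designated.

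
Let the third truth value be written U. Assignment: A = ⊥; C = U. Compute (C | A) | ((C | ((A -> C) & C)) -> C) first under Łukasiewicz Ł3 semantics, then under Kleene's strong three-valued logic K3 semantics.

⊤; U

In Łukasiewicz Ł3: C | A = U | ⊥ = U
A -> C = ⊥ -> U = ⊤  [min(1, 1−0+½)]
(A -> C) & C = ⊤ & U = U
C | ((A -> C) & C) = U | U = U
(C | ((A -> C) & C)) -> C = U -> U = ⊤
(C | A) | ((C | ((A -> C) & C)) -> C) = U | ⊤ = ⊤
In Kleene's strong three-valued logic K3: C | A = U | ⊥ = U
A -> C = ⊥ -> U = ⊤  [~⊥ | U]
(A -> C) & C = ⊤ & U = U
C | ((A -> C) & C) = U | U = U
(C | ((A -> C) & C)) -> C = U -> U = U
(C | A) | ((C | ((A -> C) & C)) -> C) = U | U = U
They differ because Łukasiewicz Ł3 and Kleene's strong three-valued logic K3 treat U differently under implication.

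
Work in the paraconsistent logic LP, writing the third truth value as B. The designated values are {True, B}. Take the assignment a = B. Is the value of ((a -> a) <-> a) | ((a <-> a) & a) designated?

a -> a = B -> B = B  [~B | B]
(a -> a) <-> a = B <-> B = B
a <-> a = B <-> B = B
(a <-> a) & a = B & B = B
((a -> a) <-> a) | ((a <-> a) & a) = B | B = B
B ∈ {True, B}.

Yes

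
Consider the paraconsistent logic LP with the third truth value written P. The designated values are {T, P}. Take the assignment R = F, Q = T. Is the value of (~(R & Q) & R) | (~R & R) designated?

R & Q = F & T = F
~(R & Q) = ~F = T
~(R & Q) & R = T & F = F
~R = ~F = T
~R & R = T & F = F
(~(R & Q) & R) | (~R & R) = F | F = F
F ∉ {T, P}.

No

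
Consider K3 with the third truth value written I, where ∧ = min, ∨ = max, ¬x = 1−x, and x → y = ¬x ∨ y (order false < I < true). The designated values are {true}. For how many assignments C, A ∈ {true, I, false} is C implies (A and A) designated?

5

Of the 9 assignments, 5 give a value in {true}.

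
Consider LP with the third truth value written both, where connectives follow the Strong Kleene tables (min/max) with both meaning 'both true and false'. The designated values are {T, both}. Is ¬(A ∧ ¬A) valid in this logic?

Yes

Every assignment of A over {T, both, F} gives a value in {T, both}.
In particular, with A=both: ¬(A ∧ ¬A) = both.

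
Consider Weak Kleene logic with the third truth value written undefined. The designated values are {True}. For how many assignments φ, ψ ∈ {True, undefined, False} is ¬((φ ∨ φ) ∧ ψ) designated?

3

Designated under: (φ=True, ψ=False); (φ=False, ψ=True); (φ=False, ψ=False).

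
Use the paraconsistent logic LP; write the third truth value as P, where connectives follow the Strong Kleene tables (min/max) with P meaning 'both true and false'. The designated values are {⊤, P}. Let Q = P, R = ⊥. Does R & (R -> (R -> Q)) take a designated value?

R -> Q = ⊥ -> P = ⊤
R -> (R -> Q) = ⊥ -> ⊤ = ⊤
R & (R -> (R -> Q)) = ⊥ & ⊤ = ⊥
⊥ ∉ {⊤, P}.

No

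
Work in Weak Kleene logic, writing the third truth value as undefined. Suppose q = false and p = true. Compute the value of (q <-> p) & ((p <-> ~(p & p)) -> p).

false

q <-> p = false <-> true = false
p & p = true & true = true
~(p & p) = ~true = false
p <-> ~(p & p) = true <-> false = false
(p <-> ~(p & p)) -> p = false -> true = true
(q <-> p) & ((p <-> ~(p & p)) -> p) = false & true = false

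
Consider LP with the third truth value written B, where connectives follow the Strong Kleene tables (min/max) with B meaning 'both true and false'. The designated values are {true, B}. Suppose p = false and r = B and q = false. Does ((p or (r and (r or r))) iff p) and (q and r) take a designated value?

No

r or r = B or B = B
r and (r or r) = B and B = B
p or (r and (r or r)) = false or B = B
(p or (r and (r or r))) iff p = B iff false = B
q and r = false and B = false
((p or (r and (r or r))) iff p) and (q and r) = B and false = false
false ∉ {true, B}.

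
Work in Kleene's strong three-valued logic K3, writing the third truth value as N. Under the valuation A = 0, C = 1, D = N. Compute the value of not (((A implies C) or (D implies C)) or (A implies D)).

A implies C = 0 implies 1 = 1
D implies C = N implies 1 = 1  [not N or 1]
(A implies C) or (D implies C) = 1 or 1 = 1
A implies D = 0 implies N = 1
((A implies C) or (D implies C)) or (A implies D) = 1 or 1 = 1
not (((A implies C) or (D implies C)) or (A implies D)) = not 1 = 0

0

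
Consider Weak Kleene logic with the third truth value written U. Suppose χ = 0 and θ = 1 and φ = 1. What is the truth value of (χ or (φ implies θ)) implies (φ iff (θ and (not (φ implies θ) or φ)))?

φ implies θ = 1 implies 1 = 1
χ or (φ implies θ) = 0 or 1 = 1
φ implies θ = 1 implies 1 = 1
not (φ implies θ) = not 1 = 0
not (φ implies θ) or φ = 0 or 1 = 1
θ and (not (φ implies θ) or φ) = 1 and 1 = 1
φ iff (θ and (not (φ implies θ) or φ)) = 1 iff 1 = 1
(χ or (φ implies θ)) implies (φ iff (θ and (not (φ implies θ) or φ))) = 1 implies 1 = 1

1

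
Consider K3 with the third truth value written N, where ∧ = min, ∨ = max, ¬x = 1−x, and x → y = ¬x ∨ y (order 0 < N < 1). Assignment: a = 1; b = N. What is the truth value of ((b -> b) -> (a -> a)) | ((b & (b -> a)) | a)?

1

b -> b = N -> N = N
a -> a = 1 -> 1 = 1
(b -> b) -> (a -> a) = N -> 1 = 1
b -> a = N -> 1 = 1
b & (b -> a) = N & 1 = N
(b & (b -> a)) | a = N | 1 = 1
((b -> b) -> (a -> a)) | ((b & (b -> a)) | a) = 1 | 1 = 1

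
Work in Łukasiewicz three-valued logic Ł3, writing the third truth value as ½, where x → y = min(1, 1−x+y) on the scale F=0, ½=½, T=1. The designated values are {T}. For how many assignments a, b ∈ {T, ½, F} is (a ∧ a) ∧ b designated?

Designated under: (a=T, b=T).

1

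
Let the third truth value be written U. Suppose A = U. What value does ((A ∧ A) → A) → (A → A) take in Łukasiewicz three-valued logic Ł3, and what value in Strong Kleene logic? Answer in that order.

In Łukasiewicz three-valued logic Ł3: A ∧ A = U ∧ U = U
(A ∧ A) → A = U → U = true  [min(1, 1−½+½)]
A → A = U → U = true
((A ∧ A) → A) → (A → A) = true → true = true
In Strong Kleene logic: A ∧ A = U ∧ U = U
(A ∧ A) → A = U → U = U  [¬U ∨ U]
A → A = U → U = U
((A ∧ A) → A) → (A → A) = U → U = U
They differ because Łukasiewicz three-valued logic Ł3 and Strong Kleene logic treat U differently under implication.

true; U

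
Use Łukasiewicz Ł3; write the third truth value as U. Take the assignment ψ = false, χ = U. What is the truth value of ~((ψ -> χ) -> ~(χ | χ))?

ψ -> χ = false -> U = true  [min(1, 1−0+½)]
χ | χ = U | U = U
~(χ | χ) = ~U = U
(ψ -> χ) -> ~(χ | χ) = true -> U = U
~((ψ -> χ) -> ~(χ | χ)) = ~U = U

U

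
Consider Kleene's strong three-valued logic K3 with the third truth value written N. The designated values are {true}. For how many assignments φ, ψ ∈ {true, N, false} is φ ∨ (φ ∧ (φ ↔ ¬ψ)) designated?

Designated under: (φ=true, ψ=true); (φ=true, ψ=N); (φ=true, ψ=false).

3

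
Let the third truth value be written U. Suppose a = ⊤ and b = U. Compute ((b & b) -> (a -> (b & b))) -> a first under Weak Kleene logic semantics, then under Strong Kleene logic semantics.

In Weak Kleene logic: b & b = U & U = U
b & b = U & U = U
a -> (b & b) = ⊤ -> U = U
(b & b) -> (a -> (b & b)) = U -> U = U
((b & b) -> (a -> (b & b))) -> a = U -> ⊤ = U
In Strong Kleene logic: b & b = U & U = U
b & b = U & U = U
a -> (b & b) = ⊤ -> U = U  [~⊤ | U]
(b & b) -> (a -> (b & b)) = U -> U = U
((b & b) -> (a -> (b & b))) -> a = U -> ⊤ = ⊤
They differ because Weak Kleene logic and Strong Kleene logic treat U differently under the binary connectives.

U; ⊤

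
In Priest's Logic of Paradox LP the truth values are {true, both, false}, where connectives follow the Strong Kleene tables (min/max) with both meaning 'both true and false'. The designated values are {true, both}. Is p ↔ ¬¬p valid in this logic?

Every assignment of p over {true, both, false} gives a value in {true, both}.
In particular, with p=both: p ↔ ¬¬p = both.

Yes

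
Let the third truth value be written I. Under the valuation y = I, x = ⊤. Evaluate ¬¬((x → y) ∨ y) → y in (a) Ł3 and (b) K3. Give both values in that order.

⊤; I

In Ł3: x → y = ⊤ → I = I
(x → y) ∨ y = I ∨ I = I
¬((x → y) ∨ y) = ¬I = I
¬¬((x → y) ∨ y) = ¬I = I
¬¬((x → y) ∨ y) → y = I → I = ⊤
In K3: x → y = ⊤ → I = I  [¬⊤ ∨ I]
(x → y) ∨ y = I ∨ I = I
¬((x → y) ∨ y) = ¬I = I
¬¬((x → y) ∨ y) = ¬I = I
¬¬((x → y) ∨ y) → y = I → I = I
They differ because Ł3 and K3 treat I differently under implication.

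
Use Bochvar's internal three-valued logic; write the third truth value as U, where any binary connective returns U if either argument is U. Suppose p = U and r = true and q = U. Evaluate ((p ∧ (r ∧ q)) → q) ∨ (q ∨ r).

U

r ∧ q = true ∧ U = U
p ∧ (r ∧ q) = U ∧ U = U
(p ∧ (r ∧ q)) → q = U → U = U  [any arg is the third value ⇒ result is the third value]
q ∨ r = U ∨ true = U
((p ∧ (r ∧ q)) → q) ∨ (q ∨ r) = U ∨ U = U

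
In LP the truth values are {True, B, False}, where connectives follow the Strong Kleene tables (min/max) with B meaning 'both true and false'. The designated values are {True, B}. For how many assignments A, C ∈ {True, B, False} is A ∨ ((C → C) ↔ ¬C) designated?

8

Of the 9 assignments, 8 give a value in {True, B}.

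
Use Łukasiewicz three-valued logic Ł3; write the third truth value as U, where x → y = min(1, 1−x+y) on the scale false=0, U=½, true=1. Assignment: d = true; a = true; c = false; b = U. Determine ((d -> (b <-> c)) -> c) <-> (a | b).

b <-> c = U <-> false = U  [1 − |½−0|]
d -> (b <-> c) = true -> U = U
(d -> (b <-> c)) -> c = U -> false = U
a | b = true | U = true
((d -> (b <-> c)) -> c) <-> (a | b) = U <-> true = U

U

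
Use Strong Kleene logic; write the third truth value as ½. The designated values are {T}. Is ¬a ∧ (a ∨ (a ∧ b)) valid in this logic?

No

Countermodel: a=T, b=T gives F, which is not designated.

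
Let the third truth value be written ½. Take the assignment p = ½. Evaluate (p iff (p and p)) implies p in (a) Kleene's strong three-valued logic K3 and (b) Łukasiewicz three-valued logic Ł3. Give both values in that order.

In Kleene's strong three-valued logic K3: p and p = ½ and ½ = ½
p iff (p and p) = ½ iff ½ = ½
(p iff (p and p)) implies p = ½ implies ½ = ½  [not ½ or ½]
In Łukasiewicz three-valued logic Ł3: p and p = ½ and ½ = ½
p iff (p and p) = ½ iff ½ = True  [1 − |½−½|]
(p iff (p and p)) implies p = True implies ½ = ½

½; ½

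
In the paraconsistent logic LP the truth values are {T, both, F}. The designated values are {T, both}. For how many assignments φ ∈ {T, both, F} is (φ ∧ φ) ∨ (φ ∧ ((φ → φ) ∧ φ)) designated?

2

φ=T: T ✓
φ=both: both ✓
φ=F: F ·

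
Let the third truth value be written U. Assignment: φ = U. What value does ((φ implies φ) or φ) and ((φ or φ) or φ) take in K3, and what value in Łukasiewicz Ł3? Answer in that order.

U; U

In K3: φ implies φ = U implies U = U  [not U or U]
(φ implies φ) or φ = U or U = U
φ or φ = U or U = U
(φ or φ) or φ = U or U = U
((φ implies φ) or φ) and ((φ or φ) or φ) = U and U = U
In Łukasiewicz Ł3: φ implies φ = U implies U = ⊤
(φ implies φ) or φ = ⊤ or U = ⊤
φ or φ = U or U = U
(φ or φ) or φ = U or U = U
((φ implies φ) or φ) and ((φ or φ) or φ) = ⊤ and U = U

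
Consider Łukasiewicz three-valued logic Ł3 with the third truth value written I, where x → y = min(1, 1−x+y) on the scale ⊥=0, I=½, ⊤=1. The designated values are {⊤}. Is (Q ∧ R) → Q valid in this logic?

Yes

Every assignment of Q, R over {⊤, I, ⊥} gives a value in {⊤}.
In particular, with Q=I, R=I: (Q ∧ R) → Q = ⊤.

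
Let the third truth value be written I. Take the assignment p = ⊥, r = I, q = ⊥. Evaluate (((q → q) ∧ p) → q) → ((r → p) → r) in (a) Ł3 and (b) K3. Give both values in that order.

⊤; I

In Ł3: q → q = ⊥ → ⊥ = ⊤
(q → q) ∧ p = ⊤ ∧ ⊥ = ⊥
((q → q) ∧ p) → q = ⊥ → ⊥ = ⊤
r → p = I → ⊥ = I
(r → p) → r = I → I = ⊤
(((q → q) ∧ p) → q) → ((r → p) → r) = ⊤ → ⊤ = ⊤
In K3: q → q = ⊥ → ⊥ = ⊤
(q → q) ∧ p = ⊤ ∧ ⊥ = ⊥
((q → q) ∧ p) → q = ⊥ → ⊥ = ⊤
r → p = I → ⊥ = I  [¬I ∨ ⊥]
(r → p) → r = I → I = I
(((q → q) ∧ p) → q) → ((r → p) → r) = ⊤ → I = I
They differ because Ł3 and K3 treat I differently under implication.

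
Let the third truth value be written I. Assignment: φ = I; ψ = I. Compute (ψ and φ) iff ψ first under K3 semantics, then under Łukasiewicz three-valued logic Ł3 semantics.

I; true

In K3: ψ and φ = I and I = I
(ψ and φ) iff ψ = I iff I = I
In Łukasiewicz three-valued logic Ł3: ψ and φ = I and I = I
(ψ and φ) iff ψ = I iff I = true  [1 − |½−½|]
They differ because K3 and Łukasiewicz three-valued logic Ł3 treat I differently under implication.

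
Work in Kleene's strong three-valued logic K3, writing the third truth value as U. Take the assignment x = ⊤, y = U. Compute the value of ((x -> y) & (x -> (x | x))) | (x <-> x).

x -> y = ⊤ -> U = U  [~⊤ | U]
x | x = ⊤ | ⊤ = ⊤
x -> (x | x) = ⊤ -> ⊤ = ⊤
(x -> y) & (x -> (x | x)) = U & ⊤ = U
x <-> x = ⊤ <-> ⊤ = ⊤
((x -> y) & (x -> (x | x))) | (x <-> x) = U | ⊤ = ⊤

⊤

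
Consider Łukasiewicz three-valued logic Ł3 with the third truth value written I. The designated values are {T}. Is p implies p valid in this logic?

Every assignment of p over {T, I, F} gives a value in {T}.
In particular, with p=I: p implies p = T.

Yes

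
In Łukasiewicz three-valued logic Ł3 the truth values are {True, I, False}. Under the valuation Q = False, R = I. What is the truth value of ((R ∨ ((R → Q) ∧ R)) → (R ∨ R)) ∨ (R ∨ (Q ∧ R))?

R → Q = I → False = I  [min(1, 1−½+0)]
(R → Q) ∧ R = I ∧ I = I
R ∨ ((R → Q) ∧ R) = I ∨ I = I
R ∨ R = I ∨ I = I
(R ∨ ((R → Q) ∧ R)) → (R ∨ R) = I → I = True
Q ∧ R = False ∧ I = False
R ∨ (Q ∧ R) = I ∨ False = I
((R ∨ ((R → Q) ∧ R)) → (R ∨ R)) ∨ (R ∨ (Q ∧ R)) = True ∨ I = True

True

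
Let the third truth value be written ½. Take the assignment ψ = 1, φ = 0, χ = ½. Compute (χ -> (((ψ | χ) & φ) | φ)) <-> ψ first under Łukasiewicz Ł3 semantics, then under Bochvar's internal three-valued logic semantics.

½; ½

In Łukasiewicz Ł3: ψ | χ = 1 | ½ = 1
(ψ | χ) & φ = 1 & 0 = 0
((ψ | χ) & φ) | φ = 0 | 0 = 0
χ -> (((ψ | χ) & φ) | φ) = ½ -> 0 = ½  [min(1, 1−½+0)]
(χ -> (((ψ | χ) & φ) | φ)) <-> ψ = ½ <-> 1 = ½
In Bochvar's internal three-valued logic: ψ | χ = 1 | ½ = ½
(ψ | χ) & φ = ½ & 0 = ½
((ψ | χ) & φ) | φ = ½ | 0 = ½
χ -> (((ψ | χ) & φ) | φ) = ½ -> ½ = ½  [any arg is the third value ⇒ result is the third value]
(χ -> (((ψ | χ) & φ) | φ)) <-> ψ = ½ <-> 1 = ½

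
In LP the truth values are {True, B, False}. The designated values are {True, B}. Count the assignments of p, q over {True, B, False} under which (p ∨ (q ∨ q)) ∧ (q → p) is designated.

Of the 9 assignments, 7 give a value in {True, B}.

7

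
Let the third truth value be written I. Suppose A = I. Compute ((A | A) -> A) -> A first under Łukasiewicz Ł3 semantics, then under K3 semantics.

I; I

In Łukasiewicz Ł3: A | A = I | I = I
(A | A) -> A = I -> I = ⊤
((A | A) -> A) -> A = ⊤ -> I = I
In K3: A | A = I | I = I
(A | A) -> A = I -> I = I  [~I | I]
((A | A) -> A) -> A = I -> I = I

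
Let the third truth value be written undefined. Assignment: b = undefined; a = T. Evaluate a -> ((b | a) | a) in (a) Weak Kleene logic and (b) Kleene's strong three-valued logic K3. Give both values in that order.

undefined; T

In Weak Kleene logic: b | a = undefined | T = undefined
(b | a) | a = undefined | T = undefined
a -> ((b | a) | a) = T -> undefined = undefined  [any arg is the third value ⇒ result is the third value]
In Kleene's strong three-valued logic K3: b | a = undefined | T = T
(b | a) | a = T | T = T
a -> ((b | a) | a) = T -> T = T
They differ because Weak Kleene logic and Kleene's strong three-valued logic K3 treat undefined differently under the binary connectives.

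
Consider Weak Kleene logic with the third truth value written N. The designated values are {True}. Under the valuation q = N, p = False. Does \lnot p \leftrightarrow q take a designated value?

\lnot p = \lnot False = True
\lnot p \leftrightarrow q = True \leftrightarrow N = N
N ∉ {True}.

No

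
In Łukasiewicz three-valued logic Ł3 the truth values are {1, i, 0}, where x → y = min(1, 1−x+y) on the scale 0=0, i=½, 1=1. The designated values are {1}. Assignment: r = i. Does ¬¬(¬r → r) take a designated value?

Yes

¬r = ¬i = i
¬r → r = i → i = 1
¬(¬r → r) = ¬1 = 0
¬¬(¬r → r) = ¬0 = 1
1 ∈ {1}.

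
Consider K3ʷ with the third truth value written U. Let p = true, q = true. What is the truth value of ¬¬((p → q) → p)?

true

p → q = true → true = true
(p → q) → p = true → true = true
¬((p → q) → p) = ¬true = false
¬¬((p → q) → p) = ¬false = true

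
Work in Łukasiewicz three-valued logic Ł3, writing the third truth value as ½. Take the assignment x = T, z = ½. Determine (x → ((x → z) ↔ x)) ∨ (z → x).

T

x → z = T → ½ = ½  [min(1, 1−1+½)]
(x → z) ↔ x = ½ ↔ T = ½
x → ((x → z) ↔ x) = T → ½ = ½
z → x = ½ → T = T
(x → ((x → z) ↔ x)) ∨ (z → x) = ½ ∨ T = T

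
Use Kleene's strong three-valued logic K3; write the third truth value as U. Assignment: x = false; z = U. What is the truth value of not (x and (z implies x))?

z implies x = U implies false = U  [not U or false]
x and (z implies x) = false and U = false
not (x and (z implies x)) = not false = true

true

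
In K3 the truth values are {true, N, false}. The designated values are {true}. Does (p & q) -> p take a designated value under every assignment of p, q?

No

Countermodel: p=N, q=true gives N, which is not designated.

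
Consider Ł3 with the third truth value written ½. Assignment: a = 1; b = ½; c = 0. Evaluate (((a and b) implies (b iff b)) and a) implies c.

0

a and b = 1 and ½ = ½
b iff b = ½ iff ½ = 1  [1 − |½−½|]
(a and b) implies (b iff b) = ½ implies 1 = 1
((a and b) implies (b iff b)) and a = 1 and 1 = 1
(((a and b) implies (b iff b)) and a) implies c = 1 implies 0 = 0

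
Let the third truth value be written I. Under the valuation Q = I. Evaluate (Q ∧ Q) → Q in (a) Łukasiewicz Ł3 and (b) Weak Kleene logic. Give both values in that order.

In Łukasiewicz Ł3: Q ∧ Q = I ∧ I = I
(Q ∧ Q) → Q = I → I = 1  [min(1, 1−½+½)]
In Weak Kleene logic: Q ∧ Q = I ∧ I = I
(Q ∧ Q) → Q = I → I = I  [any arg is the third value ⇒ result is the third value]
They differ because Łukasiewicz Ł3 and Weak Kleene logic treat I differently under the binary connectives.

1; I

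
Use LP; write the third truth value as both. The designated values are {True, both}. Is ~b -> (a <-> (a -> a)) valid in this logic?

No

Countermodel: b=False, a=False gives False, which is not designated.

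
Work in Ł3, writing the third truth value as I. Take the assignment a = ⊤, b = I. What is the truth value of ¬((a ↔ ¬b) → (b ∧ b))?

⊥

¬b = ¬I = I
a ↔ ¬b = ⊤ ↔ I = I  [1 − |1−½|]
b ∧ b = I ∧ I = I
(a ↔ ¬b) → (b ∧ b) = I → I = ⊤
¬((a ↔ ¬b) → (b ∧ b)) = ¬⊤ = ⊥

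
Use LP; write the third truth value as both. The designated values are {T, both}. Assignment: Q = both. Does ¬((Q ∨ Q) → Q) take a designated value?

Yes

Q ∨ Q = both ∨ both = both
(Q ∨ Q) → Q = both → both = both
¬((Q ∨ Q) → Q) = ¬both = both
both ∈ {T, both}.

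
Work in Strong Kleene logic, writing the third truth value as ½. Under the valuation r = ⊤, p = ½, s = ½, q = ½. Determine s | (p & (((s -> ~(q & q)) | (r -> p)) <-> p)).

½

q & q = ½ & ½ = ½
~(q & q) = ~½ = ½
s -> ~(q & q) = ½ -> ½ = ½
r -> p = ⊤ -> ½ = ½
(s -> ~(q & q)) | (r -> p) = ½ | ½ = ½
((s -> ~(q & q)) | (r -> p)) <-> p = ½ <-> ½ = ½
p & (((s -> ~(q & q)) | (r -> p)) <-> p) = ½ & ½ = ½
s | (p & (((s -> ~(q & q)) | (r -> p)) <-> p)) = ½ | ½ = ½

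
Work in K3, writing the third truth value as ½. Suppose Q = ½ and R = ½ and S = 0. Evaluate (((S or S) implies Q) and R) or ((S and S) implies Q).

S or S = 0 or 0 = 0
(S or S) implies Q = 0 implies ½ = 1  [not 0 or ½]
((S or S) implies Q) and R = 1 and ½ = ½
S and S = 0 and 0 = 0
(S and S) implies Q = 0 implies ½ = 1
(((S or S) implies Q) and R) or ((S and S) implies Q) = ½ or 1 = 1

1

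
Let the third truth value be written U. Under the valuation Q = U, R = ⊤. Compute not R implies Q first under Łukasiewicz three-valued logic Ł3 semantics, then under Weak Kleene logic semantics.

In Łukasiewicz three-valued logic Ł3: not R = not ⊤ = ⊥
not R implies Q = ⊥ implies U = ⊤  [min(1, 1−0+½)]
In Weak Kleene logic: not R = not ⊤ = ⊥
not R implies Q = ⊥ implies U = U  [any arg is the third value ⇒ result is the third value]
They differ because Łukasiewicz three-valued logic Ł3 and Weak Kleene logic treat U differently under the binary connectives.

⊤; U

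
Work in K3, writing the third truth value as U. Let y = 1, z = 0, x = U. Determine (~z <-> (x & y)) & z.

~z = ~0 = 1
x & y = U & 1 = U
~z <-> (x & y) = 1 <-> U = U
(~z <-> (x & y)) & z = U & 0 = 0

0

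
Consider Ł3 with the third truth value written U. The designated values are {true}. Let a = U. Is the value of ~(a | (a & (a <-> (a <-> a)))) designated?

a <-> a = U <-> U = true  [1 − |½−½|]
a <-> (a <-> a) = U <-> true = U
a & (a <-> (a <-> a)) = U & U = U
a | (a & (a <-> (a <-> a))) = U | U = U
~(a | (a & (a <-> (a <-> a)))) = ~U = U
U ∉ {true}.

No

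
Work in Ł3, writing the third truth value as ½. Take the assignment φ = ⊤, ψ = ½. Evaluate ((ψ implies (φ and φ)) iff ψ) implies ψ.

φ and φ = ⊤ and ⊤ = ⊤
ψ implies (φ and φ) = ½ implies ⊤ = ⊤  [min(1, 1−½+1)]
(ψ implies (φ and φ)) iff ψ = ⊤ iff ½ = ½
((ψ implies (φ and φ)) iff ψ) implies ψ = ½ implies ½ = ⊤

⊤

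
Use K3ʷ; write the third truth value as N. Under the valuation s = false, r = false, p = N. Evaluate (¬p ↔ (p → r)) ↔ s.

¬p = ¬N = N
p → r = N → false = N  [any arg is the third value ⇒ result is the third value]
¬p ↔ (p → r) = N ↔ N = N
(¬p ↔ (p → r)) ↔ s = N ↔ false = N

N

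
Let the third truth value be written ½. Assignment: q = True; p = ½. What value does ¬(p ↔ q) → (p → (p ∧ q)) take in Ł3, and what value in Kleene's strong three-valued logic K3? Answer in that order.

In Ł3: p ↔ q = ½ ↔ True = ½
¬(p ↔ q) = ¬½ = ½
p ∧ q = ½ ∧ True = ½
p → (p ∧ q) = ½ → ½ = True
¬(p ↔ q) → (p → (p ∧ q)) = ½ → True = True
In Kleene's strong three-valued logic K3: p ↔ q = ½ ↔ True = ½
¬(p ↔ q) = ¬½ = ½
p ∧ q = ½ ∧ True = ½
p → (p ∧ q) = ½ → ½ = ½  [¬½ ∨ ½]
¬(p ↔ q) → (p → (p ∧ q)) = ½ → ½ = ½
They differ because Ł3 and Kleene's strong three-valued logic K3 treat ½ differently under implication.

True; ½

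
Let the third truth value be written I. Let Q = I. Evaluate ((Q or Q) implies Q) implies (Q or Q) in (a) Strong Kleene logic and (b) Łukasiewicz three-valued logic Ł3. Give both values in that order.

I; I

In Strong Kleene logic: Q or Q = I or I = I
(Q or Q) implies Q = I implies I = I  [not I or I]
Q or Q = I or I = I
((Q or Q) implies Q) implies (Q or Q) = I implies I = I
In Łukasiewicz three-valued logic Ł3: Q or Q = I or I = I
(Q or Q) implies Q = I implies I = 1  [min(1, 1−½+½)]
Q or Q = I or I = I
((Q or Q) implies Q) implies (Q or Q) = 1 implies I = I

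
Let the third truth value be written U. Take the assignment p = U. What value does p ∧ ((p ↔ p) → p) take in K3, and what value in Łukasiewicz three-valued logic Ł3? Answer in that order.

U; U

In K3: p ↔ p = U ↔ U = U
(p ↔ p) → p = U → U = U
p ∧ ((p ↔ p) → p) = U ∧ U = U
In Łukasiewicz three-valued logic Ł3: p ↔ p = U ↔ U = True  [1 − |½−½|]
(p ↔ p) → p = True → U = U
p ∧ ((p ↔ p) → p) = U ∧ U = U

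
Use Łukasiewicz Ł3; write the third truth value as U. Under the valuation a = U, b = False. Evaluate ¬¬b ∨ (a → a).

True

¬b = ¬False = True
¬¬b = ¬True = False
a → a = U → U = True  [min(1, 1−½+½)]
¬¬b ∨ (a → a) = False ∨ True = True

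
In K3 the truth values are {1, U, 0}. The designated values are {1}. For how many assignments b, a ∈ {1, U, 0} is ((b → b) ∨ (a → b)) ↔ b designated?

3

Designated under: (b=1, a=1); (b=1, a=U); (b=1, a=0).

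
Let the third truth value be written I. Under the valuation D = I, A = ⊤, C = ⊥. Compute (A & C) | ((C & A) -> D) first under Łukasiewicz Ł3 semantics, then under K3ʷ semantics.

In Łukasiewicz Ł3: A & C = ⊤ & ⊥ = ⊥
C & A = ⊥ & ⊤ = ⊥
(C & A) -> D = ⊥ -> I = ⊤  [min(1, 1−0+½)]
(A & C) | ((C & A) -> D) = ⊥ | ⊤ = ⊤
In K3ʷ: A & C = ⊤ & ⊥ = ⊥
C & A = ⊥ & ⊤ = ⊥
(C & A) -> D = ⊥ -> I = I
(A & C) | ((C & A) -> D) = ⊥ | I = I
They differ because Łukasiewicz Ł3 and K3ʷ treat I differently under the binary connectives.

⊤; I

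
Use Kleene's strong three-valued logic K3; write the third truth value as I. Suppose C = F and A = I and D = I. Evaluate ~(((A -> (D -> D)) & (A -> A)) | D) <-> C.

D -> D = I -> I = I  [~I | I]
A -> (D -> D) = I -> I = I
A -> A = I -> I = I
(A -> (D -> D)) & (A -> A) = I & I = I
((A -> (D -> D)) & (A -> A)) | D = I | I = I
~(((A -> (D -> D)) & (A -> A)) | D) = ~I = I
~(((A -> (D -> D)) & (A -> A)) | D) <-> C = I <-> F = I

I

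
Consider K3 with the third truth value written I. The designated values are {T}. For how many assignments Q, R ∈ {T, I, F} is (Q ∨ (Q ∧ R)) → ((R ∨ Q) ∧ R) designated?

Of the 9 assignments, 5 give a value in {T}.

5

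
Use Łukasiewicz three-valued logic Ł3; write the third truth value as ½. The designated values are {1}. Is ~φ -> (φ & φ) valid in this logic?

Countermodel: φ=0 gives 0, which is not designated.

No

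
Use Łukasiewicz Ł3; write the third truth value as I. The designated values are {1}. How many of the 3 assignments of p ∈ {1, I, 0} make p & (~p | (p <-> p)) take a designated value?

1

p=1: 1 ✓
p=I: I ·
p=0: 0 ·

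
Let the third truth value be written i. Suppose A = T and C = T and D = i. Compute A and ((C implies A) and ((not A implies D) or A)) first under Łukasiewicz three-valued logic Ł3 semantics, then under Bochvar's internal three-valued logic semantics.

In Łukasiewicz three-valued logic Ł3: C implies A = T implies T = T
not A = not T = F
not A implies D = F implies i = T  [min(1, 1−0+½)]
(not A implies D) or A = T or T = T
(C implies A) and ((not A implies D) or A) = T and T = T
A and ((C implies A) and ((not A implies D) or A)) = T and T = T
In Bochvar's internal three-valued logic: C implies A = T implies T = T
not A = not T = F
not A implies D = F implies i = i  [any arg is the third value ⇒ result is the third value]
(not A implies D) or A = i or T = i
(C implies A) and ((not A implies D) or A) = T and i = i
A and ((C implies A) and ((not A implies D) or A)) = T and i = i
They differ because Łukasiewicz three-valued logic Ł3 and Bochvar's internal three-valued logic treat i differently under the binary connectives.

T; i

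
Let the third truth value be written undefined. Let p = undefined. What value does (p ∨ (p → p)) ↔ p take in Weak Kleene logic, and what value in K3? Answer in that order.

undefined; undefined

In Weak Kleene logic: p → p = undefined → undefined = undefined  [any arg is the third value ⇒ result is the third value]
p ∨ (p → p) = undefined ∨ undefined = undefined
(p ∨ (p → p)) ↔ p = undefined ↔ undefined = undefined
In K3: p → p = undefined → undefined = undefined  [¬undefined ∨ undefined]
p ∨ (p → p) = undefined ∨ undefined = undefined
(p ∨ (p → p)) ↔ p = undefined ↔ undefined = undefined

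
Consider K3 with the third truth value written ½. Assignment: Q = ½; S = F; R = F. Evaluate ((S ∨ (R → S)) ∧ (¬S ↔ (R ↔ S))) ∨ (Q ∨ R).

T

R → S = F → F = T
S ∨ (R → S) = F ∨ T = T
¬S = ¬F = T
R ↔ S = F ↔ F = T
¬S ↔ (R ↔ S) = T ↔ T = T
(S ∨ (R → S)) ∧ (¬S ↔ (R ↔ S)) = T ∧ T = T
Q ∨ R = ½ ∨ F = ½
((S ∨ (R → S)) ∧ (¬S ↔ (R ↔ S))) ∨ (Q ∨ R) = T ∨ ½ = T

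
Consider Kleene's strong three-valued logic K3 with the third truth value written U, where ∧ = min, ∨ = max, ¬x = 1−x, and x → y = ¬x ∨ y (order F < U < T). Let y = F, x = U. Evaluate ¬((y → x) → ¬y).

F

y → x = F → U = T  [¬F ∨ U]
¬y = ¬F = T
(y → x) → ¬y = T → T = T
¬((y → x) → ¬y) = ¬T = F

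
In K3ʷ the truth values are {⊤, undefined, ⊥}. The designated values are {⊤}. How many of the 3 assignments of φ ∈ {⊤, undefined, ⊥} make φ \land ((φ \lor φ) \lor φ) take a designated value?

1

φ=⊤: ⊤ ✓
φ=undefined: undefined ·
φ=⊥: ⊥ ·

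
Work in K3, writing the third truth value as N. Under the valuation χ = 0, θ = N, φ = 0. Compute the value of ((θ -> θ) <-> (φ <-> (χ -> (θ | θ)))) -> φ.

θ -> θ = N -> N = N
θ | θ = N | N = N
χ -> (θ | θ) = 0 -> N = 1
φ <-> (χ -> (θ | θ)) = 0 <-> 1 = 0
(θ -> θ) <-> (φ <-> (χ -> (θ | θ))) = N <-> 0 = N
((θ -> θ) <-> (φ <-> (χ -> (θ | θ)))) -> φ = N -> 0 = N

N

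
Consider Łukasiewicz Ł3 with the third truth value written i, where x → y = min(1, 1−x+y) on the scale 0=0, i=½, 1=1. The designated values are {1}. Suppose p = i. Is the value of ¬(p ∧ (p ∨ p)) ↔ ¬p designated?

p ∨ p = i ∨ i = i
p ∧ (p ∨ p) = i ∧ i = i
¬(p ∧ (p ∨ p)) = ¬i = i
¬p = ¬i = i
¬(p ∧ (p ∨ p)) ↔ ¬p = i ↔ i = 1
1 ∈ {1}.

Yes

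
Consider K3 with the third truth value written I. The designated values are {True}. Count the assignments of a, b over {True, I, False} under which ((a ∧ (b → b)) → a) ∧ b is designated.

2

Designated under: (a=True, b=True); (a=False, b=True).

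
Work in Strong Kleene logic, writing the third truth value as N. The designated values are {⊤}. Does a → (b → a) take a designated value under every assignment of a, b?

Countermodel: a=N, b=⊤ gives N, which is not designated.

No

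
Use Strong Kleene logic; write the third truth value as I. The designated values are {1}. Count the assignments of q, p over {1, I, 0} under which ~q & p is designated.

1

Designated under: (q=0, p=1).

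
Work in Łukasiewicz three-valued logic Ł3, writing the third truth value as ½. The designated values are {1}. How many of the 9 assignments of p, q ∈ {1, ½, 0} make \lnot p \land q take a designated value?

1

Designated under: (p=0, q=1).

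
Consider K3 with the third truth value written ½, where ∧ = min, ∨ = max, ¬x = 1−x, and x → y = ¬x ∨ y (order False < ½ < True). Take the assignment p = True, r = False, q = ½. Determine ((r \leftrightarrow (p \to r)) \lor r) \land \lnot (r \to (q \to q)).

False

p \to r = True \to False = False
r \leftrightarrow (p \to r) = False \leftrightarrow False = True
(r \leftrightarrow (p \to r)) \lor r = True \lor False = True
q \to q = ½ \to ½ = ½  [\lnot ½ \lor ½]
r \to (q \to q) = False \to ½ = True
\lnot (r \to (q \to q)) = \lnot True = False
((r \leftrightarrow (p \to r)) \lor r) \land \lnot (r \to (q \to q)) = True \land False = False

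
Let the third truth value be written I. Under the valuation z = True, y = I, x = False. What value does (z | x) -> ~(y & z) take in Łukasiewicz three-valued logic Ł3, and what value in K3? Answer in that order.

In Łukasiewicz three-valued logic Ł3: z | x = True | False = True
y & z = I & True = I
~(y & z) = ~I = I
(z | x) -> ~(y & z) = True -> I = I
In K3: z | x = True | False = True
y & z = I & True = I
~(y & z) = ~I = I
(z | x) -> ~(y & z) = True -> I = I  [~True | I]

I; I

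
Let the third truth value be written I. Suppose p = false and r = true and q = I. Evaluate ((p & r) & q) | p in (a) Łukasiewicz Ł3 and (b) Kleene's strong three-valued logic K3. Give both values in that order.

false; false

In Łukasiewicz Ł3: p & r = false & true = false
(p & r) & q = false & I = false
((p & r) & q) | p = false | false = false
In Kleene's strong three-valued logic K3: p & r = false & true = false
(p & r) & q = false & I = false
((p & r) & q) | p = false | false = false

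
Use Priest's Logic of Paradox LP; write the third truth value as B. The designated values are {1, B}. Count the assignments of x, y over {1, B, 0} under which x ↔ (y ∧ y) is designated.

7

Of the 9 assignments, 7 give a value in {1, B}.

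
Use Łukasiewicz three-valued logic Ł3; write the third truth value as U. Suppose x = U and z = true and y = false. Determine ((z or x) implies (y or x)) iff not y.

U

z or x = true or U = true
y or x = false or U = U
(z or x) implies (y or x) = true implies U = U  [min(1, 1−1+½)]
not y = not false = true
((z or x) implies (y or x)) iff not y = U iff true = U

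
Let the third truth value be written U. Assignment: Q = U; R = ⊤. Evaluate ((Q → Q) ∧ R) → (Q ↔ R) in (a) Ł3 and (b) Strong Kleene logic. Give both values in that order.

In Ł3: Q → Q = U → U = ⊤
(Q → Q) ∧ R = ⊤ ∧ ⊤ = ⊤
Q ↔ R = U ↔ ⊤ = U
((Q → Q) ∧ R) → (Q ↔ R) = ⊤ → U = U
In Strong Kleene logic: Q → Q = U → U = U
(Q → Q) ∧ R = U ∧ ⊤ = U
Q ↔ R = U ↔ ⊤ = U
((Q → Q) ∧ R) → (Q ↔ R) = U → U = U

U; U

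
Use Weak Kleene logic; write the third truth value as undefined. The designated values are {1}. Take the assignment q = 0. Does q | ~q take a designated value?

Yes

~q = ~0 = 1
q | ~q = 0 | 1 = 1
1 ∈ {1}.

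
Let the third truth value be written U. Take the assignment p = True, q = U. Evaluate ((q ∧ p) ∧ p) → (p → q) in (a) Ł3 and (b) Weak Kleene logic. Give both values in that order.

True; U

In Ł3: q ∧ p = U ∧ True = U
(q ∧ p) ∧ p = U ∧ True = U
p → q = True → U = U  [min(1, 1−1+½)]
((q ∧ p) ∧ p) → (p → q) = U → U = True
In Weak Kleene logic: q ∧ p = U ∧ True = U
(q ∧ p) ∧ p = U ∧ True = U
p → q = True → U = U
((q ∧ p) ∧ p) → (p → q) = U → U = U
They differ because Ł3 and Weak Kleene logic treat U differently under the binary connectives.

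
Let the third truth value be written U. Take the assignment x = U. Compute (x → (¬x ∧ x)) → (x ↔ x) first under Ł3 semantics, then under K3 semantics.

In Ł3: ¬x = ¬U = U
¬x ∧ x = U ∧ U = U
x → (¬x ∧ x) = U → U = T  [min(1, 1−½+½)]
x ↔ x = U ↔ U = T
(x → (¬x ∧ x)) → (x ↔ x) = T → T = T
In K3: ¬x = ¬U = U
¬x ∧ x = U ∧ U = U
x → (¬x ∧ x) = U → U = U  [¬U ∨ U]
x ↔ x = U ↔ U = U
(x → (¬x ∧ x)) → (x ↔ x) = U → U = U
They differ because Ł3 and K3 treat U differently under implication.

T; U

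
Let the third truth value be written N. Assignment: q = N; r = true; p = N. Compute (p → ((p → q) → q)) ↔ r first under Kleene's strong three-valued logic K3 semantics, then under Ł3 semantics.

In Kleene's strong three-valued logic K3: p → q = N → N = N  [¬N ∨ N]
(p → q) → q = N → N = N
p → ((p → q) → q) = N → N = N
(p → ((p → q) → q)) ↔ r = N ↔ true = N
In Ł3: p → q = N → N = true
(p → q) → q = true → N = N
p → ((p → q) → q) = N → N = true
(p → ((p → q) → q)) ↔ r = true ↔ true = true
They differ because Kleene's strong three-valued logic K3 and Ł3 treat N differently under implication.

N; true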